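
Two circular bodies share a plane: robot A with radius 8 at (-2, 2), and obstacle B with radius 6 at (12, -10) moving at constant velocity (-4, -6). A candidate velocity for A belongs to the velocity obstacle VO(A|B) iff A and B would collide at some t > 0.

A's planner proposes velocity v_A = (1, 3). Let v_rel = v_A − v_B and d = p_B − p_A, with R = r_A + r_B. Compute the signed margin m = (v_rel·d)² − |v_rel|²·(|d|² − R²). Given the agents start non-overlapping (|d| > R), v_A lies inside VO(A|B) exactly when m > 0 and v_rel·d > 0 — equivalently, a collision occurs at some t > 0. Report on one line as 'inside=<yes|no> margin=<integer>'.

d = (14, -12),  |d|² = 340;  R = 8+6 = 14,  c = 340−14² = 144
v_rel = (5, 9),  |v_rel|² = 106;  v_rel·d = (5)·(14) + (9)·(-12) = -38
106·t² + 76·t + 144 = 0  ⇒  m = (-38)² − 106·144 = -13820
m = -13820 < 0,  v_rel·d = -38 < 0  ⇒  outside

inside=no margin=-13820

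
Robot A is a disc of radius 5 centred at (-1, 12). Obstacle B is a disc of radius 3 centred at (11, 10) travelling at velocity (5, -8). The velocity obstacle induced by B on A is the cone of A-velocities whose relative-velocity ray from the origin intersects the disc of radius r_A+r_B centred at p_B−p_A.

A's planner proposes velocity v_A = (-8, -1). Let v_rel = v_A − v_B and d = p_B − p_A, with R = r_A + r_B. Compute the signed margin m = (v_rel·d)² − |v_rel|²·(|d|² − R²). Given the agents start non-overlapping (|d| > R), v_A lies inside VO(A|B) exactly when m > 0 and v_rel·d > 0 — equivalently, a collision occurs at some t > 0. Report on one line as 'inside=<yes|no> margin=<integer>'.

d = (12, -2),  |d|² = 148;  R = 5+3 = 8,  c = 148−8² = 84
v_rel = (-13, 7),  |v_rel|² = 218;  v_rel·d = (-13)·(12) + (7)·(-2) = -170
218·t² + 340·t + 84 = 0  ⇒  m = (-170)² − 218·84 = 10588
m = 10588 > 0,  v_rel·d = -170 < 0  ⇒  outside

inside=no margin=10588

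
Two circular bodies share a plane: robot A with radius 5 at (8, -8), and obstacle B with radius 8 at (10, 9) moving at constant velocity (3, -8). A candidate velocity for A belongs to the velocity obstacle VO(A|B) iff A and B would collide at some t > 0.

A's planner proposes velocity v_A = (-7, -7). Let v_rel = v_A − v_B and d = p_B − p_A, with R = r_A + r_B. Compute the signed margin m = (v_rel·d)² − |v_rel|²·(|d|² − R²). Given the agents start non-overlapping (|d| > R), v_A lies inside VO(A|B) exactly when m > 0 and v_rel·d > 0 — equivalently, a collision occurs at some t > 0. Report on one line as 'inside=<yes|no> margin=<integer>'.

d = (2, 17),  |d|² = 293;  R = 5+8 = 13,  c = 293−13² = 124
v_rel = (-10, 1),  |v_rel|² = 101;  v_rel·d = (-10)·(2) + (1)·(17) = -3
101·t² + 6·t + 124 = 0  ⇒  m = (-3)² − 101·124 = -12515
m = -12515 < 0,  v_rel·d = -3 < 0  ⇒  outside

inside=no margin=-12515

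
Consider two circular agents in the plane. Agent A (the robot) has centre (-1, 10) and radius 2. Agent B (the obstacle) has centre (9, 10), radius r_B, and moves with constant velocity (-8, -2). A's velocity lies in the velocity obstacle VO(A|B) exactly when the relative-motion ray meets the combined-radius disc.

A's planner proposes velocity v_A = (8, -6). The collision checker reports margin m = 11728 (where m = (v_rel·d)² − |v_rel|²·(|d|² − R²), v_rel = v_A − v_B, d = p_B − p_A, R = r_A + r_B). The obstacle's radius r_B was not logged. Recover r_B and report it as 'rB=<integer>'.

m = 11728
d = (10, 0);  v_rel = (16, -4),  |v_rel|² = 272
v_rel×d = (16)·(0) − (-4)·(10) = 40
since m = R²·272 − 40²:  R² = (1600 + 11728) / 272 = 49
R = √49 = 7  ⇒  r_B = 7 − 2 = 5

rB=5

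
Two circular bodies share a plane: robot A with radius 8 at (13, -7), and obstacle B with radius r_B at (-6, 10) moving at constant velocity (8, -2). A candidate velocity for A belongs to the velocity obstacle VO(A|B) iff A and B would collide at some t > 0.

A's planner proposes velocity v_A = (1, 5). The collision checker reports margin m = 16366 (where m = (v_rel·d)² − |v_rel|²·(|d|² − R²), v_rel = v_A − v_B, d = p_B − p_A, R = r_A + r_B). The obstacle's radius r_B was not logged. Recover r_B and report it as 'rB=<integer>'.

m = 16366
d = (-19, 17);  v_rel = (-7, 7),  |v_rel|² = 98
v_rel×d = (-7)·(17) − (7)·(-19) = 14
since m = R²·98 − 14²:  R² = (196 + 16366) / 98 = 169
R = √169 = 13  ⇒  r_B = 13 − 8 = 5

rB=5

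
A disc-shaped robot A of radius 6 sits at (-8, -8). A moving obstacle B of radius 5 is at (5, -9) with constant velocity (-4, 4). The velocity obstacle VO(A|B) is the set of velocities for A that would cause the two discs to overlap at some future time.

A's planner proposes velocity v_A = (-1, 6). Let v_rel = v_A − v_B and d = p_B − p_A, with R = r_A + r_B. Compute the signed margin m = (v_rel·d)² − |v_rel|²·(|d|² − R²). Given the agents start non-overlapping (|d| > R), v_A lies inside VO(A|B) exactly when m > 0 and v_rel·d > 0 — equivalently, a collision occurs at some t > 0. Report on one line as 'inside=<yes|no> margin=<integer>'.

d = (13, -1),  |d|² = 170;  R = 6+5 = 11,  c = 170−11² = 49
v_rel = (3, 2),  |v_rel|² = 13;  v_rel·d = (3)·(13) + (2)·(-1) = 37
13·t² − 74·t + 49 = 0  ⇒  m = 37² − 13·49 = 732
m = 732 > 0,  v_rel·d = 37 > 0  ⇒  inside

inside=yes margin=732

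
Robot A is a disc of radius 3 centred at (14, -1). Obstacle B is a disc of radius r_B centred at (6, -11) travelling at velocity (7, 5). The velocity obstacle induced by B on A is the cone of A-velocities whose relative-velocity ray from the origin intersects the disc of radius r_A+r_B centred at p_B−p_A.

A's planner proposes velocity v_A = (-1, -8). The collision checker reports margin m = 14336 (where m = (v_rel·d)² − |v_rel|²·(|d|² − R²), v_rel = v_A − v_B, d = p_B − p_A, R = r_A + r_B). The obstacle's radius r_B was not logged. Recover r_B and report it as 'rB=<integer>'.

m = 14336
d = (-8, -10);  v_rel = (-8, -13),  |v_rel|² = 233
v_rel×d = (-8)·(-10) − (-13)·(-8) = -24
since m = R²·233 − (-24)²:  R² = (576 + 14336) / 233 = 64
R = √64 = 8  ⇒  r_B = 8 − 3 = 5

rB=5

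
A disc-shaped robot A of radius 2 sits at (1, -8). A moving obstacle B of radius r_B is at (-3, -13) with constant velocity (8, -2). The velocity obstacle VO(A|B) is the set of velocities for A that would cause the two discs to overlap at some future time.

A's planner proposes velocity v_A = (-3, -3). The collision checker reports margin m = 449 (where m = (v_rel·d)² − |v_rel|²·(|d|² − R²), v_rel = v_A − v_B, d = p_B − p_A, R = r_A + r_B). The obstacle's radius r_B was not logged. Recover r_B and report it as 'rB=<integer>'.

m = 449
d = (-4, -5);  v_rel = (-11, -1),  |v_rel|² = 122
v_rel×d = (-11)·(-5) − (-1)·(-4) = 51
since m = R²·122 − 51²:  R² = (2601 + 449) / 122 = 25
R = √25 = 5  ⇒  r_B = 5 − 2 = 3

rB=3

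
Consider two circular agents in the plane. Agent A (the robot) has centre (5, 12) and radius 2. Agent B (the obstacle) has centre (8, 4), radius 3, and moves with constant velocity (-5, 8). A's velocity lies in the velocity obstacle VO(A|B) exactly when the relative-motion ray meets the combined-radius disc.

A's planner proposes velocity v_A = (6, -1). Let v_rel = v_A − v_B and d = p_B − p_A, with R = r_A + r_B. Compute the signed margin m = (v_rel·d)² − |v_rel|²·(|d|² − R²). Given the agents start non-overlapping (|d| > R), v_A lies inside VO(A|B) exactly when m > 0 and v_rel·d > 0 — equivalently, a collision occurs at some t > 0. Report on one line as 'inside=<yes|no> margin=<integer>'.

d = (3, -8),  |d|² = 73;  R = 2+3 = 5,  c = 73−5² = 48
v_rel = (11, -9),  |v_rel|² = 202;  v_rel·d = (11)·(3) + (-9)·(-8) = 105
202·t² − 210·t + 48 = 0  ⇒  m = 105² − 202·48 = 1329
m = 1329 > 0,  v_rel·d = 105 > 0  ⇒  inside

inside=yes margin=1329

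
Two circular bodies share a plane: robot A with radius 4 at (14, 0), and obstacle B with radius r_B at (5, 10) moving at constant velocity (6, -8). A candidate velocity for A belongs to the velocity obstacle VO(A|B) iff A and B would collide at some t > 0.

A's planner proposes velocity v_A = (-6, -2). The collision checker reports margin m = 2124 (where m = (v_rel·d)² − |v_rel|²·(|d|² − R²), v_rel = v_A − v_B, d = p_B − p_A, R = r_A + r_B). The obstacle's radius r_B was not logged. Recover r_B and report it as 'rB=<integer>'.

m = 2124
d = (-9, 10);  v_rel = (-12, 6),  |v_rel|² = 180
v_rel×d = (-12)·(10) − (6)·(-9) = -66
since m = R²·180 − (-66)²:  R² = (4356 + 2124) / 180 = 36
R = √36 = 6  ⇒  r_B = 6 − 4 = 2

rB=2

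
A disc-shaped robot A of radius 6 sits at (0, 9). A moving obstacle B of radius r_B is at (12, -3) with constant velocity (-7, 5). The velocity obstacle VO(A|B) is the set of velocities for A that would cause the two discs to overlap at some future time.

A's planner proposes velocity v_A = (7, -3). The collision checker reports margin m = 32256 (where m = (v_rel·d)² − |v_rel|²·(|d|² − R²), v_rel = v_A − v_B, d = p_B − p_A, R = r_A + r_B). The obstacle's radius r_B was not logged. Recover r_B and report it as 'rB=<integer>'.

m = 32256
d = (12, -12);  v_rel = (14, -8),  |v_rel|² = 260
v_rel×d = (14)·(-12) − (-8)·(12) = -72
since m = R²·260 − (-72)²:  R² = (5184 + 32256) / 260 = 144
R = √144 = 12  ⇒  r_B = 12 − 6 = 6

rB=6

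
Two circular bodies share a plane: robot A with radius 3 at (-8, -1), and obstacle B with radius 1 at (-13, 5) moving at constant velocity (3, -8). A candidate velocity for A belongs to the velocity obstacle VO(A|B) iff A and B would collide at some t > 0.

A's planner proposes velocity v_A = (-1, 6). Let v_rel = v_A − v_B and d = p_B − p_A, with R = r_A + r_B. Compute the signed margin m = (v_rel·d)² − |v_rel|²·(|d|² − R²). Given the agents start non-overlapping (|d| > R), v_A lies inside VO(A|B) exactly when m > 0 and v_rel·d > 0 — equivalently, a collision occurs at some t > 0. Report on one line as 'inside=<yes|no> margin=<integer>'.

d = (-5, 6),  |d|² = 61;  R = 3+1 = 4,  c = 61−4² = 45
v_rel = (-4, 14),  |v_rel|² = 212;  v_rel·d = (-4)·(-5) + (14)·(6) = 104
212·t² − 208·t + 45 = 0  ⇒  m = 104² − 212·45 = 1276
m = 1276 > 0,  v_rel·d = 104 > 0  ⇒  inside

inside=yes margin=1276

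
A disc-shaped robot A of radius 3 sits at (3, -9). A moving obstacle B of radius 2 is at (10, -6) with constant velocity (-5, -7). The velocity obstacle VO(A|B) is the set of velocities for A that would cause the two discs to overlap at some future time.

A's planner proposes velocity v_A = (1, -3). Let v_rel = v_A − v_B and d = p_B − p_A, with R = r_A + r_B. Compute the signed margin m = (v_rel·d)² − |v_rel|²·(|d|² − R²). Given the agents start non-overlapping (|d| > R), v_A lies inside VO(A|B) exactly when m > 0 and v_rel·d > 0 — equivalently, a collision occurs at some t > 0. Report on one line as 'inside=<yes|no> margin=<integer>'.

d = (7, 3),  |d|² = 58;  R = 3+2 = 5,  c = 58−5² = 33
v_rel = (6, 4),  |v_rel|² = 52;  v_rel·d = (6)·(7) + (4)·(3) = 54
52·t² − 108·t + 33 = 0  ⇒  m = 54² − 52·33 = 1200
m = 1200 > 0,  v_rel·d = 54 > 0  ⇒  inside

inside=yes margin=1200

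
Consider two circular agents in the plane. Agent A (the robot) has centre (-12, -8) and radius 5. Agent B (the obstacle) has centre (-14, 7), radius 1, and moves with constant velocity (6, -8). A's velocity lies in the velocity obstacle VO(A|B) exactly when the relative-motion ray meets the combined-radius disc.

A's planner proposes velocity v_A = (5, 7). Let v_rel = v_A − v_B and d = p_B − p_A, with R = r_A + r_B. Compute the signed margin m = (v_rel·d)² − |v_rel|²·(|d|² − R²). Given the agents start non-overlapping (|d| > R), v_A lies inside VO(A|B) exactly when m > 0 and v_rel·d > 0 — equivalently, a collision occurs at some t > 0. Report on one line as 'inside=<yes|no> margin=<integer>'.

d = (-2, 15),  |d|² = 229;  R = 5+1 = 6,  c = 229−6² = 193
v_rel = (-1, 15),  |v_rel|² = 226;  v_rel·d = (-1)·(-2) + (15)·(15) = 227
226·t² − 454·t + 193 = 0  ⇒  m = 227² − 226·193 = 7911
m = 7911 > 0,  v_rel·d = 227 > 0  ⇒  inside

inside=yes margin=7911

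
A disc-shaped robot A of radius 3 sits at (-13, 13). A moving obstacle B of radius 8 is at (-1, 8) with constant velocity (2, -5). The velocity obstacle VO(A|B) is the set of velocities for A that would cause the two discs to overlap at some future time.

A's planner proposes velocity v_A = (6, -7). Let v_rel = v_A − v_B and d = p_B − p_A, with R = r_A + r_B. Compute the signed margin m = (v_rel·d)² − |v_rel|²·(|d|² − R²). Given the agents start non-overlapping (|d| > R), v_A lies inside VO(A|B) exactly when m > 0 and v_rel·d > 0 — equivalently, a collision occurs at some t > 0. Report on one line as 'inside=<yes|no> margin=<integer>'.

d = (12, -5),  |d|² = 169;  R = 3+8 = 11,  c = 169−11² = 48
v_rel = (4, -2),  |v_rel|² = 20;  v_rel·d = (4)·(12) + (-2)·(-5) = 58
20·t² − 116·t + 48 = 0  ⇒  m = 58² − 20·48 = 2404
m = 2404 > 0,  v_rel·d = 58 > 0  ⇒  inside

inside=yes margin=2404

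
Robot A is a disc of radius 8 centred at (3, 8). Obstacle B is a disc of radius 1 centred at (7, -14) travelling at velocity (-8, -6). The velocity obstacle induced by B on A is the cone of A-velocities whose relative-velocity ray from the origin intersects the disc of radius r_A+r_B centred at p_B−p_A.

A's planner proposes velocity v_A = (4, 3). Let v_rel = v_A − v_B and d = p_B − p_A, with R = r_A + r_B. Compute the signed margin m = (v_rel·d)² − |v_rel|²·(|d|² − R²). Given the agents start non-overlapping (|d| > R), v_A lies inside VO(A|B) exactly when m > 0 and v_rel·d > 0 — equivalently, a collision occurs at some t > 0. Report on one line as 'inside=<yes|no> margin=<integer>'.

d = (4, -22),  |d|² = 500;  R = 8+1 = 9,  c = 500−9² = 419
v_rel = (12, 9),  |v_rel|² = 225;  v_rel·d = (12)·(4) + (9)·(-22) = -150
225·t² + 300·t + 419 = 0  ⇒  m = (-150)² − 225·419 = -71775
m = -71775 < 0,  v_rel·d = -150 < 0  ⇒  outside

inside=no margin=-71775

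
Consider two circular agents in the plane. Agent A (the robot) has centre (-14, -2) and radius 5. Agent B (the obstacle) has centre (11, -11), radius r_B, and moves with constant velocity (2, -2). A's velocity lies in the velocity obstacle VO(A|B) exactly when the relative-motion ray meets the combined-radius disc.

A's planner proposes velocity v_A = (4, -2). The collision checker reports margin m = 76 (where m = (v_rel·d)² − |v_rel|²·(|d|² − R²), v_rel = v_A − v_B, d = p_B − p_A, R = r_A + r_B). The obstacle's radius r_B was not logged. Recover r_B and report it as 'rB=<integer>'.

m = 76
d = (25, -9);  v_rel = (2, 0),  |v_rel|² = 4
v_rel×d = (2)·(-9) − (0)·(25) = -18
since m = R²·4 − (-18)²:  R² = (324 + 76) / 4 = 100
R = √100 = 10  ⇒  r_B = 10 − 5 = 5

rB=5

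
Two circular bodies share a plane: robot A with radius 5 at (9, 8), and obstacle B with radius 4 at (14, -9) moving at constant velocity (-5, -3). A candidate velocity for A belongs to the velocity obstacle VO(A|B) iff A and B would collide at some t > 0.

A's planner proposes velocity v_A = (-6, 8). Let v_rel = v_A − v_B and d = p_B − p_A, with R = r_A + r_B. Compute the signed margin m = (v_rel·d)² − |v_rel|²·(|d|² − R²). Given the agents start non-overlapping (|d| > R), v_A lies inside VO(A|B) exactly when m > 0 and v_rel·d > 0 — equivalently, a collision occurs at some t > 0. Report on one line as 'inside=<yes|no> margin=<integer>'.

d = (5, -17),  |d|² = 314;  R = 5+4 = 9,  c = 314−9² = 233
v_rel = (-1, 11),  |v_rel|² = 122;  v_rel·d = (-1)·(5) + (11)·(-17) = -192
122·t² + 384·t + 233 = 0  ⇒  m = (-192)² − 122·233 = 8438
m = 8438 > 0,  v_rel·d = -192 < 0  ⇒  outside

inside=no margin=8438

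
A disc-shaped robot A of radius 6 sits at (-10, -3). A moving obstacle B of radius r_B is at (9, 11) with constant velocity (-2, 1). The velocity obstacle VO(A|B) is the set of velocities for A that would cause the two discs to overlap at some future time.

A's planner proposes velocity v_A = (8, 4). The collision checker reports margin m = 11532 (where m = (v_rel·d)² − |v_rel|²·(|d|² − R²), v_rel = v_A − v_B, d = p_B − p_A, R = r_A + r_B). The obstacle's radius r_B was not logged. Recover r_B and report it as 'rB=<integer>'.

m = 11532
d = (19, 14);  v_rel = (10, 3),  |v_rel|² = 109
v_rel×d = (10)·(14) − (3)·(19) = 83
since m = R²·109 − 83²:  R² = (6889 + 11532) / 109 = 169
R = √169 = 13  ⇒  r_B = 13 − 6 = 7

rB=7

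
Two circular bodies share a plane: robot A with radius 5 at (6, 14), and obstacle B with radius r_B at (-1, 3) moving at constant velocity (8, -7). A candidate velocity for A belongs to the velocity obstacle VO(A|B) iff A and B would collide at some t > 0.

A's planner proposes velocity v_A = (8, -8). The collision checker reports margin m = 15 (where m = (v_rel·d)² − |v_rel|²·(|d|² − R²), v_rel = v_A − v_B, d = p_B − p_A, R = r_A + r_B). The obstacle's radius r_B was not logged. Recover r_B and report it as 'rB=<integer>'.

m = 15
d = (-7, -11);  v_rel = (0, -1),  |v_rel|² = 1
v_rel×d = (0)·(-11) − (-1)·(-7) = -7
since m = R²·1 − (-7)²:  R² = (49 + 15) / 1 = 64
R = √64 = 8  ⇒  r_B = 8 − 5 = 3

rB=3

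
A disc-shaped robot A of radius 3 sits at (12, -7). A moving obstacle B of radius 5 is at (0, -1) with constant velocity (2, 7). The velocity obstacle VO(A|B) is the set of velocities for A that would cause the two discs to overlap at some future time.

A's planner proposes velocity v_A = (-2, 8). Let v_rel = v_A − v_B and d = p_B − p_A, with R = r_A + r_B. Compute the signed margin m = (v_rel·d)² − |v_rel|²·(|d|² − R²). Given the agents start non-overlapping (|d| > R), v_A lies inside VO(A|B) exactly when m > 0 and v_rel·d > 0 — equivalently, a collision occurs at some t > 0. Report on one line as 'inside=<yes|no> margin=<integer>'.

d = (-12, 6),  |d|² = 180;  R = 3+5 = 8,  c = 180−8² = 116
v_rel = (-4, 1),  |v_rel|² = 17;  v_rel·d = (-4)·(-12) + (1)·(6) = 54
17·t² − 108·t + 116 = 0  ⇒  m = 54² − 17·116 = 944
m = 944 > 0,  v_rel·d = 54 > 0  ⇒  inside

inside=yes margin=944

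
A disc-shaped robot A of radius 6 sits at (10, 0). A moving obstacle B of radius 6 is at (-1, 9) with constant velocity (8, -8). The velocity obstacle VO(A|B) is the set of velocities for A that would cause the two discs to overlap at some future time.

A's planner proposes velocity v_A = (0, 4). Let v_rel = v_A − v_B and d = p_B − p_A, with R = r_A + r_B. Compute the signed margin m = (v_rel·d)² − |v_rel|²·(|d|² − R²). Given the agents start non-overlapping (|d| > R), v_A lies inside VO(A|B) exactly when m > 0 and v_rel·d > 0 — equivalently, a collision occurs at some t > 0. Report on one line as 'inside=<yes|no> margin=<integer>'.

d = (-11, 9),  |d|² = 202;  R = 6+6 = 12,  c = 202−12² = 58
v_rel = (-8, 12),  |v_rel|² = 208;  v_rel·d = (-8)·(-11) + (12)·(9) = 196
208·t² − 392·t + 58 = 0  ⇒  m = 196² − 208·58 = 26352
m = 26352 > 0,  v_rel·d = 196 > 0  ⇒  inside

inside=yes margin=26352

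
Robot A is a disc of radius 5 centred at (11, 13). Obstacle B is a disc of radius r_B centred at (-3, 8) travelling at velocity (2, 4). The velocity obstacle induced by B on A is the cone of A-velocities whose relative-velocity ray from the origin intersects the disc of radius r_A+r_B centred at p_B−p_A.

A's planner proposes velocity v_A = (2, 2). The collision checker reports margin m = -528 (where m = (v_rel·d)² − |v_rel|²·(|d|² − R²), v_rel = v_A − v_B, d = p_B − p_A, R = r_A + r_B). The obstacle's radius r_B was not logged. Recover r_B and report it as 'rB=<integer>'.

m = -528
d = (-14, -5);  v_rel = (0, -2),  |v_rel|² = 4
v_rel×d = (0)·(-5) − (-2)·(-14) = -28
since m = R²·4 − (-28)²:  R² = (784 + -528) / 4 = 64
R = √64 = 8  ⇒  r_B = 8 − 5 = 3

rB=3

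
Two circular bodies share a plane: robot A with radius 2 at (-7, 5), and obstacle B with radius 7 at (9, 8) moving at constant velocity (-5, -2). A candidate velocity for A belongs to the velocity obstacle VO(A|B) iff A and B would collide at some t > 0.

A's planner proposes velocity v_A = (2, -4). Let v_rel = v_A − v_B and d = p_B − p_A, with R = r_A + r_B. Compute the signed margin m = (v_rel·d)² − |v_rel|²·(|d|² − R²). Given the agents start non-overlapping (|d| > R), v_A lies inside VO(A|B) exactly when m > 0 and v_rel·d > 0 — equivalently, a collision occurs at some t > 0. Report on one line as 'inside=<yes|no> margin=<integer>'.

d = (16, 3),  |d|² = 265;  R = 2+7 = 9,  c = 265−9² = 184
v_rel = (7, -2),  |v_rel|² = 53;  v_rel·d = (7)·(16) + (-2)·(3) = 106
53·t² − 212·t + 184 = 0  ⇒  m = 106² − 53·184 = 1484
m = 1484 > 0,  v_rel·d = 106 > 0  ⇒  inside

inside=yes margin=1484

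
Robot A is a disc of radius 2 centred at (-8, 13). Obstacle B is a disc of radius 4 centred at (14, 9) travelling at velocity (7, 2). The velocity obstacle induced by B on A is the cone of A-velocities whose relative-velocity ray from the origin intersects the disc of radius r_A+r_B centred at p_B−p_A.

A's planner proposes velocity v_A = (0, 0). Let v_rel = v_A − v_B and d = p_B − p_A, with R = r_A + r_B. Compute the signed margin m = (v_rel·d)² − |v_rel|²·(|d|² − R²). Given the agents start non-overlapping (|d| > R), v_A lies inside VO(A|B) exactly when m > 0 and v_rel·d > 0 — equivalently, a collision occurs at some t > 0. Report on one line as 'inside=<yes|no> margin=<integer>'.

d = (22, -4),  |d|² = 500;  R = 2+4 = 6,  c = 500−6² = 464
v_rel = (-7, -2),  |v_rel|² = 53;  v_rel·d = (-7)·(22) + (-2)·(-4) = -146
53·t² + 292·t + 464 = 0  ⇒  m = (-146)² − 53·464 = -3276
m = -3276 < 0,  v_rel·d = -146 < 0  ⇒  outside

inside=no margin=-3276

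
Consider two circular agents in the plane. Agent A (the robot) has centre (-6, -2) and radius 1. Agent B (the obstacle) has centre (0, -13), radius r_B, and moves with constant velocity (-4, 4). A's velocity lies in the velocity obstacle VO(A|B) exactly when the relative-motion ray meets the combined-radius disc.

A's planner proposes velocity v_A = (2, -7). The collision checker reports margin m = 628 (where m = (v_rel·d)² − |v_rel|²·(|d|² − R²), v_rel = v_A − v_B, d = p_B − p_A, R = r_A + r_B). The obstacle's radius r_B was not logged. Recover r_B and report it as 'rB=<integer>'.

m = 628
d = (6, -11);  v_rel = (6, -11),  |v_rel|² = 157
v_rel×d = (6)·(-11) − (-11)·(6) = 0
since m = R²·157 − 0²:  R² = (0 + 628) / 157 = 4
R = √4 = 2  ⇒  r_B = 2 − 1 = 1

rB=1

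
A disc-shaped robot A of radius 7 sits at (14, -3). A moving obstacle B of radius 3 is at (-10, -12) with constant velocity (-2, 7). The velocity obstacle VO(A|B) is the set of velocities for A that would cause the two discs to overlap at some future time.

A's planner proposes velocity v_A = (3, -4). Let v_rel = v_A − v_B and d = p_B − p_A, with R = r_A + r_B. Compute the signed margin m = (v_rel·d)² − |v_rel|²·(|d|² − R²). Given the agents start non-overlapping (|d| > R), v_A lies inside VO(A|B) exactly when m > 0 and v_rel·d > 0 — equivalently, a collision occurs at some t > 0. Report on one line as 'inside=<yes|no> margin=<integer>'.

d = (-24, -9),  |d|² = 657;  R = 7+3 = 10,  c = 657−10² = 557
v_rel = (5, -11),  |v_rel|² = 146;  v_rel·d = (5)·(-24) + (-11)·(-9) = -21
146·t² + 42·t + 557 = 0  ⇒  m = (-21)² − 146·557 = -80881
m = -80881 < 0,  v_rel·d = -21 < 0  ⇒  outside

inside=no margin=-80881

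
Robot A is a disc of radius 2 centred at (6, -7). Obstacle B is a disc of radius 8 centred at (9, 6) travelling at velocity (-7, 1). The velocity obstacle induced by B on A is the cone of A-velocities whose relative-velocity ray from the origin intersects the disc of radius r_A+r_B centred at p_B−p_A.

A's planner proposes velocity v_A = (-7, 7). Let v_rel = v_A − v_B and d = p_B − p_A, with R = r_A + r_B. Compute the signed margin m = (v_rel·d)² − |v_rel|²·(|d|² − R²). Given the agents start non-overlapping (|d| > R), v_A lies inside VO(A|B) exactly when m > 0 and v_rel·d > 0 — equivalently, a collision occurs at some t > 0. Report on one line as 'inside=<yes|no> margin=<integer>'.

d = (3, 13),  |d|² = 178;  R = 2+8 = 10,  c = 178−10² = 78
v_rel = (0, 6),  |v_rel|² = 36;  v_rel·d = (0)·(3) + (6)·(13) = 78
36·t² − 156·t + 78 = 0  ⇒  m = 78² − 36·78 = 3276
m = 3276 > 0,  v_rel·d = 78 > 0  ⇒  inside

inside=yes margin=3276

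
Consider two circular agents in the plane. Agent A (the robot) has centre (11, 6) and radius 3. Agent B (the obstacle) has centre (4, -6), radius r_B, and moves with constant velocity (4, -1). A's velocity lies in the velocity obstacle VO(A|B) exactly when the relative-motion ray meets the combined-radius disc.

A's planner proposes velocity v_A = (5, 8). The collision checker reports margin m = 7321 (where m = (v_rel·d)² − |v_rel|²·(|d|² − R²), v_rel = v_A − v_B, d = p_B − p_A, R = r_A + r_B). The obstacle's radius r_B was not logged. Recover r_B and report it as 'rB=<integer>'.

m = 7321
d = (-7, -12);  v_rel = (1, 9),  |v_rel|² = 82
v_rel×d = (1)·(-12) − (9)·(-7) = 51
since m = R²·82 − 51²:  R² = (2601 + 7321) / 82 = 121
R = √121 = 11  ⇒  r_B = 11 − 3 = 8

rB=8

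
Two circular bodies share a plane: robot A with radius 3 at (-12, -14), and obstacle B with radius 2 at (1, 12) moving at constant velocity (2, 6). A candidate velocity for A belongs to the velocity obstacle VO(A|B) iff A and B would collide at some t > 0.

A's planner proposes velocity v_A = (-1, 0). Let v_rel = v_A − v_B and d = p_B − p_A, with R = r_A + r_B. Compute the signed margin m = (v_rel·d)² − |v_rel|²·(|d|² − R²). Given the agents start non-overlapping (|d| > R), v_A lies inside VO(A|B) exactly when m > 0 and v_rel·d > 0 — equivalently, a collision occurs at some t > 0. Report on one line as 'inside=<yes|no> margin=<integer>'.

d = (13, 26),  |d|² = 845;  R = 3+2 = 5,  c = 845−5² = 820
v_rel = (-3, -6),  |v_rel|² = 45;  v_rel·d = (-3)·(13) + (-6)·(26) = -195
45·t² + 390·t + 820 = 0  ⇒  m = (-195)² − 45·820 = 1125
m = 1125 > 0,  v_rel·d = -195 < 0  ⇒  outside

inside=no margin=1125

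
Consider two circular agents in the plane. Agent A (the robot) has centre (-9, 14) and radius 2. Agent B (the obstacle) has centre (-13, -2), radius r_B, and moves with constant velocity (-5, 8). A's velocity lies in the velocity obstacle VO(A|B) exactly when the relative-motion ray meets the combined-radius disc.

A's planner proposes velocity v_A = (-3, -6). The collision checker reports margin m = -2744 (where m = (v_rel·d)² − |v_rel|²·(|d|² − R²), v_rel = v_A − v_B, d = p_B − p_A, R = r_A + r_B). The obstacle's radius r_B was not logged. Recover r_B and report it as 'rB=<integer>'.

m = -2744
d = (-4, -16);  v_rel = (2, -14),  |v_rel|² = 200
v_rel×d = (2)·(-16) − (-14)·(-4) = -88
since m = R²·200 − (-88)²:  R² = (7744 + -2744) / 200 = 25
R = √25 = 5  ⇒  r_B = 5 − 2 = 3

rB=3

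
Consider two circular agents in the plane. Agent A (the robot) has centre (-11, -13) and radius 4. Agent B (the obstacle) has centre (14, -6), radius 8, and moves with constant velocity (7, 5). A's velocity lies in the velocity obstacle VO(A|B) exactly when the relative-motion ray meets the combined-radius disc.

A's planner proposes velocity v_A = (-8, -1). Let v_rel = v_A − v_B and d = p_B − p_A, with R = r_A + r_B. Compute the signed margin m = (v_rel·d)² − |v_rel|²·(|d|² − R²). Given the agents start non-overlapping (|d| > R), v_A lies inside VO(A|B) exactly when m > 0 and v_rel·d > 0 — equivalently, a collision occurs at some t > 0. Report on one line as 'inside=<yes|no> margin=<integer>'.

d = (25, 7),  |d|² = 674;  R = 4+8 = 12,  c = 674−12² = 530
v_rel = (-15, -6),  |v_rel|² = 261;  v_rel·d = (-15)·(25) + (-6)·(7) = -417
261·t² + 834·t + 530 = 0  ⇒  m = (-417)² − 261·530 = 35559
m = 35559 > 0,  v_rel·d = -417 < 0  ⇒  outside

inside=no margin=35559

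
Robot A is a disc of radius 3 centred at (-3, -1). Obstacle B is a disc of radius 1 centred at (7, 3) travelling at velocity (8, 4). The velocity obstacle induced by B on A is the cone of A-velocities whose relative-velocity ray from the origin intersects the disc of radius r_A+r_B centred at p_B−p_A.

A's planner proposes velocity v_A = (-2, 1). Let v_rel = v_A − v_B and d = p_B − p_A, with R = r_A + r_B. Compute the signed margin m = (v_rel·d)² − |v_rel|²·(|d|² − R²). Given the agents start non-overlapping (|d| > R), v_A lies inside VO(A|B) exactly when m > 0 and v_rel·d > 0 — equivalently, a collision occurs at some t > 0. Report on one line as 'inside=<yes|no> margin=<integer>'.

d = (10, 4),  |d|² = 116;  R = 3+1 = 4,  c = 116−4² = 100
v_rel = (-10, -3),  |v_rel|² = 109;  v_rel·d = (-10)·(10) + (-3)·(4) = -112
109·t² + 224·t + 100 = 0  ⇒  m = (-112)² − 109·100 = 1644
m = 1644 > 0,  v_rel·d = -112 < 0  ⇒  outside

inside=no margin=1644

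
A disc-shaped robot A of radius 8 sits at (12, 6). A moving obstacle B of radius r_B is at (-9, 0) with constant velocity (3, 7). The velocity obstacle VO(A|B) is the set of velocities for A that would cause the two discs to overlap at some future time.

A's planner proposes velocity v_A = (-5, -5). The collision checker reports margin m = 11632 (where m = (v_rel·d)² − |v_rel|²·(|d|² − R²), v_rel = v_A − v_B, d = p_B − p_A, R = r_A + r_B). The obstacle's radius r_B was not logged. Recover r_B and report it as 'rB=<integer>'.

m = 11632
d = (-21, -6);  v_rel = (-8, -12),  |v_rel|² = 208
v_rel×d = (-8)·(-6) − (-12)·(-21) = -204
since m = R²·208 − (-204)²:  R² = (41616 + 11632) / 208 = 256
R = √256 = 16  ⇒  r_B = 16 − 8 = 8

rB=8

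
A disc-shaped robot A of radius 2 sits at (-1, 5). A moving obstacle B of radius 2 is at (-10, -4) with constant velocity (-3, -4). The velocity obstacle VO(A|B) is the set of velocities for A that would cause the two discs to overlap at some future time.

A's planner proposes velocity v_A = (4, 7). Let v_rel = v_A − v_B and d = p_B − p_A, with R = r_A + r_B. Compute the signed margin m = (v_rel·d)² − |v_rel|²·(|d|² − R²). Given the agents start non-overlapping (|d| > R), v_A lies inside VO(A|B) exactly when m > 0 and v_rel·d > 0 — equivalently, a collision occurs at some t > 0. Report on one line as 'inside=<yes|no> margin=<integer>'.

d = (-9, -9),  |d|² = 162;  R = 2+2 = 4,  c = 162−4² = 146
v_rel = (7, 11),  |v_rel|² = 170;  v_rel·d = (7)·(-9) + (11)·(-9) = -162
170·t² + 324·t + 146 = 0  ⇒  m = (-162)² − 170·146 = 1424
m = 1424 > 0,  v_rel·d = -162 < 0  ⇒  outside

inside=no margin=1424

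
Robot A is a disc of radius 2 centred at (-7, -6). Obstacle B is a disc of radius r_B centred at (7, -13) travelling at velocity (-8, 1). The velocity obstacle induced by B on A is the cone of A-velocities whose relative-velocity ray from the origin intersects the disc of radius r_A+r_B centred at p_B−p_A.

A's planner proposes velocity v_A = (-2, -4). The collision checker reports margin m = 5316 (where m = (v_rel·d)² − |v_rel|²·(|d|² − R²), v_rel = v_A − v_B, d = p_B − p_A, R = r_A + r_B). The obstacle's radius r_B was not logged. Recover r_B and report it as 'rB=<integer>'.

m = 5316
d = (14, -7);  v_rel = (6, -5),  |v_rel|² = 61
v_rel×d = (6)·(-7) − (-5)·(14) = 28
since m = R²·61 − 28²:  R² = (784 + 5316) / 61 = 100
R = √100 = 10  ⇒  r_B = 10 − 2 = 8

rB=8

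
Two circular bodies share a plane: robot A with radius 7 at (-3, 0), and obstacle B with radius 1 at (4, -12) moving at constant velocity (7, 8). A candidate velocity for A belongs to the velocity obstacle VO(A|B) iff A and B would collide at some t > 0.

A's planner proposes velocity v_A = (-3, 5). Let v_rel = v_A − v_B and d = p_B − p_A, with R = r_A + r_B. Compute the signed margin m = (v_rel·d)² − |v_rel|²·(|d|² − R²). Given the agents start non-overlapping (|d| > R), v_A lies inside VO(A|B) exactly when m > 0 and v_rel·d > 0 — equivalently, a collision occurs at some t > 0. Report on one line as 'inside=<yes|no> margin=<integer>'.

d = (7, -12),  |d|² = 193;  R = 7+1 = 8,  c = 193−8² = 129
v_rel = (-10, -3),  |v_rel|² = 109;  v_rel·d = (-10)·(7) + (-3)·(-12) = -34
109·t² + 68·t + 129 = 0  ⇒  m = (-34)² − 109·129 = -12905
m = -12905 < 0,  v_rel·d = -34 < 0  ⇒  outside

inside=no margin=-12905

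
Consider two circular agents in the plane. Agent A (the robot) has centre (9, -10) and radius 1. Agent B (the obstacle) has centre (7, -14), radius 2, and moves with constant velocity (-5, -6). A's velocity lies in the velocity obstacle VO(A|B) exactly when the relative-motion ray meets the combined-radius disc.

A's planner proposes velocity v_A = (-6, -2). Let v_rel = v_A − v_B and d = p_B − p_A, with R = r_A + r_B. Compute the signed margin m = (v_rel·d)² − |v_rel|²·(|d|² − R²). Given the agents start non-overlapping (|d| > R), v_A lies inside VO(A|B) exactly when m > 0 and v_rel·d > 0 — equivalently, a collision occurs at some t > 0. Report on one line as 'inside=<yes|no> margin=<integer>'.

d = (-2, -4),  |d|² = 20;  R = 1+2 = 3,  c = 20−3² = 11
v_rel = (-1, 4),  |v_rel|² = 17;  v_rel·d = (-1)·(-2) + (4)·(-4) = -14
17·t² + 28·t + 11 = 0  ⇒  m = (-14)² − 17·11 = 9
m = 9 > 0,  v_rel·d = -14 < 0  ⇒  outside

inside=no margin=9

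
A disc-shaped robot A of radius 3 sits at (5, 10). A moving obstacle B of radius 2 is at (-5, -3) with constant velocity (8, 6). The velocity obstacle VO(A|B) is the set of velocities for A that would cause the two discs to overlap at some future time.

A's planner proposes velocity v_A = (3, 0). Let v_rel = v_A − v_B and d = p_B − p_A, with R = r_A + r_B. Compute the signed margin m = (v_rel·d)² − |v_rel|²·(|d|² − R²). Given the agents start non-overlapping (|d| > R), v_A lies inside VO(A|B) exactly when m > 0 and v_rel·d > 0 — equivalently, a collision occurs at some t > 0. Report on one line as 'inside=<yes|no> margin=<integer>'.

d = (-10, -13),  |d|² = 269;  R = 3+2 = 5,  c = 269−5² = 244
v_rel = (-5, -6),  |v_rel|² = 61;  v_rel·d = (-5)·(-10) + (-6)·(-13) = 128
61·t² − 256·t + 244 = 0  ⇒  m = 128² − 61·244 = 1500
m = 1500 > 0,  v_rel·d = 128 > 0  ⇒  inside

inside=yes margin=1500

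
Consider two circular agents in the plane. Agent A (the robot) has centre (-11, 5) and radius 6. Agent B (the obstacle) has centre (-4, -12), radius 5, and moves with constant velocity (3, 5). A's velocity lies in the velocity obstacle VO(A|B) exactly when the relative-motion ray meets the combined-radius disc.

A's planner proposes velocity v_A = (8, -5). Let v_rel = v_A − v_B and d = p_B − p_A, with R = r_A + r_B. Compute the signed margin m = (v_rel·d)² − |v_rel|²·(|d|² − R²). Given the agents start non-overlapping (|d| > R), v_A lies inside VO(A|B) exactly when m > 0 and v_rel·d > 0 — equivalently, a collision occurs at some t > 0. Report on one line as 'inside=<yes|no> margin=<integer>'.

d = (7, -17),  |d|² = 338;  R = 6+5 = 11,  c = 338−11² = 217
v_rel = (5, -10),  |v_rel|² = 125;  v_rel·d = (5)·(7) + (-10)·(-17) = 205
125·t² − 410·t + 217 = 0  ⇒  m = 205² − 125·217 = 14900
m = 14900 > 0,  v_rel·d = 205 > 0  ⇒  inside

inside=yes margin=14900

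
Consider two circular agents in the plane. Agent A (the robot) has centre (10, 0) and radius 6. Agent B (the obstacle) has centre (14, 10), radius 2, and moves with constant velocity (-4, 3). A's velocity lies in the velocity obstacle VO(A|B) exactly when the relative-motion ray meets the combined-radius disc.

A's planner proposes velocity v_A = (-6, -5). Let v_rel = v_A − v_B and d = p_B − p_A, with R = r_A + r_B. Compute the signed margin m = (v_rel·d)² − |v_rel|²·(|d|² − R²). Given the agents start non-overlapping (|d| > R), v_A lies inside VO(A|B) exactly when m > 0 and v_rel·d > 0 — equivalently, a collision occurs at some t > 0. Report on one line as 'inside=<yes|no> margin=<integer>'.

d = (4, 10),  |d|² = 116;  R = 6+2 = 8,  c = 116−8² = 52
v_rel = (-2, -8),  |v_rel|² = 68;  v_rel·d = (-2)·(4) + (-8)·(10) = -88
68·t² + 176·t + 52 = 0  ⇒  m = (-88)² − 68·52 = 4208
m = 4208 > 0,  v_rel·d = -88 < 0  ⇒  outside

inside=no margin=4208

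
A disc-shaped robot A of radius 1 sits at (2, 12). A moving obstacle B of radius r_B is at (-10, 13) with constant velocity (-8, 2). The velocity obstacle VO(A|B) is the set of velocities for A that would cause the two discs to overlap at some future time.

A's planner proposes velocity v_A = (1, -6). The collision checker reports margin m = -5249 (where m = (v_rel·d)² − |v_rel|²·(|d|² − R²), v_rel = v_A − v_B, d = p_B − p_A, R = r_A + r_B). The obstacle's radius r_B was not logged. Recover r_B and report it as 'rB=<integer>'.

m = -5249
d = (-12, 1);  v_rel = (9, -8),  |v_rel|² = 145
v_rel×d = (9)·(1) − (-8)·(-12) = -87
since m = R²·145 − (-87)²:  R² = (7569 + -5249) / 145 = 16
R = √16 = 4  ⇒  r_B = 4 − 1 = 3

rB=3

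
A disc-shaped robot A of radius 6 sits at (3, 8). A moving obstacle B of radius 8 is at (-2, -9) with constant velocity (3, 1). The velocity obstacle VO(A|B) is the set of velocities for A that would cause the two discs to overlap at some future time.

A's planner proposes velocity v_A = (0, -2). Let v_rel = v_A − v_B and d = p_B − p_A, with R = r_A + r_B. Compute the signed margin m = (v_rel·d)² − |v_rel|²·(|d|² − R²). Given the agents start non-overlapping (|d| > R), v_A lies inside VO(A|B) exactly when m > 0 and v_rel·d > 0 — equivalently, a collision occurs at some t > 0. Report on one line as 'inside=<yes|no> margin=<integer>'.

d = (-5, -17),  |d|² = 314;  R = 6+8 = 14,  c = 314−14² = 118
v_rel = (-3, -3),  |v_rel|² = 18;  v_rel·d = (-3)·(-5) + (-3)·(-17) = 66
18·t² − 132·t + 118 = 0  ⇒  m = 66² − 18·118 = 2232
m = 2232 > 0,  v_rel·d = 66 > 0  ⇒  inside

inside=yes margin=2232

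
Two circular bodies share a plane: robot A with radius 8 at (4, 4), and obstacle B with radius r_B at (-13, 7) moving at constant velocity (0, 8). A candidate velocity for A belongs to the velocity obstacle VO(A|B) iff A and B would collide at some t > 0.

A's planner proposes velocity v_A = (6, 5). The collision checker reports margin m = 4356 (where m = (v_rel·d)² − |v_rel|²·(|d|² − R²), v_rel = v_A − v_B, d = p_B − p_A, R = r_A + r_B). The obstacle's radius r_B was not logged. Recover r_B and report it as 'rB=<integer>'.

m = 4356
d = (-17, 3);  v_rel = (6, -3),  |v_rel|² = 45
v_rel×d = (6)·(3) − (-3)·(-17) = -33
since m = R²·45 − (-33)²:  R² = (1089 + 4356) / 45 = 121
R = √121 = 11  ⇒  r_B = 11 − 8 = 3

rB=3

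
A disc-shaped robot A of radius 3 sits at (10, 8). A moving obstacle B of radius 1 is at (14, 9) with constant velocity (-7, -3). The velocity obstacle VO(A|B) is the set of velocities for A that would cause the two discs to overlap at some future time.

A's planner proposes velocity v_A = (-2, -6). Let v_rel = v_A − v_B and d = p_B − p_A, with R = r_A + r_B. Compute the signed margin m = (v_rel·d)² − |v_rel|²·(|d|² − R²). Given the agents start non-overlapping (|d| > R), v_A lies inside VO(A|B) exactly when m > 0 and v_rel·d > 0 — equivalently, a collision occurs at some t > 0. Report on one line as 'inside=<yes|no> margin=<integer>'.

d = (4, 1),  |d|² = 17;  R = 3+1 = 4,  c = 17−4² = 1
v_rel = (5, -3),  |v_rel|² = 34;  v_rel·d = (5)·(4) + (-3)·(1) = 17
34·t² − 34·t + 1 = 0  ⇒  m = 17² − 34·1 = 255
m = 255 > 0,  v_rel·d = 17 > 0  ⇒  inside

inside=yes margin=255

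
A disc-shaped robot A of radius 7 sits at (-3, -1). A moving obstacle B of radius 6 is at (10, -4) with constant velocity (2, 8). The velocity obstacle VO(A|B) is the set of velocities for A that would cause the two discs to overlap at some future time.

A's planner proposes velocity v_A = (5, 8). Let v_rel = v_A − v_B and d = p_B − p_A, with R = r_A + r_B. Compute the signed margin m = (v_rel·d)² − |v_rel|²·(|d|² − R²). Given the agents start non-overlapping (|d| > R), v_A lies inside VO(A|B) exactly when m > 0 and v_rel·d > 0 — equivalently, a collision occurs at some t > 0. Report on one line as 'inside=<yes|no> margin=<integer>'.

d = (13, -3),  |d|² = 178;  R = 7+6 = 13,  c = 178−13² = 9
v_rel = (3, 0),  |v_rel|² = 9;  v_rel·d = (3)·(13) + (0)·(-3) = 39
9·t² − 78·t + 9 = 0  ⇒  m = 39² − 9·9 = 1440
m = 1440 > 0,  v_rel·d = 39 > 0  ⇒  inside

inside=yes margin=1440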